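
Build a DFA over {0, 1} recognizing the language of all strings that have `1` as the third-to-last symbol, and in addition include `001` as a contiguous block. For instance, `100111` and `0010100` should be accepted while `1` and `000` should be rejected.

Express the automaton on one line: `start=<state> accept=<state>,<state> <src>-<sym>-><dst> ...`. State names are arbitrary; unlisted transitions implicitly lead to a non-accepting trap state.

Build one automaton per condition and run them in lockstep. The first has 15 states tracking the last 3 symbols read; the second has 4 states tracking whether and how much of `001` has been seen. A product state is a pair (one from each), accepting exactly when both do.
With 22 states:
          0    1  
>  S0     S1   S2 
   S1     S3   S4 
   S2     S5   S6 
   S3     S7   S8 
   S4     S9  S10 
   S5    S11  S12 
   S6    S13  S14 
   S7     S7   S8 
   S8    S15  S16 
   S9    S11  S12 
   S10   S13  S14 
   S11    S7   S8 
   S12    S9  S10 
   S13   S11  S12 
   S14   S13  S14 
   S15   S17  S18 
   S16   S19  S20 
 * S17   S21   S8 
 * S18   S15  S16 
 * S19   S17  S18 
 * S20   S19  S20 
   S21   S21   S8 
(> = start, * = accepting)

start=S0 accept=S17,S18,S19,S20 S0-0->S1 S0-1->S2 S1-0->S3 S1-1->S4 S2-0->S5 S2-1->S6 S3-0->S7 S3-1->S8 S4-0->S9 S4-1->S10 S5-0->S11 S5-1->S12 S6-0->S13 S6-1->S14 S7-0->S7 S7-1->S8 S8-0->S15 S8-1->S16 S9-0->S11 S9-1->S12 S10-0->S13 S10-1->S14 S11-0->S7 S11-1->S8 S12-0->S9 S12-1->S10 S13-0->S11 S13-1->S12 S14-0->S13 S14-1->S14 S15-0->S17 S15-1->S18 S16-0->S19 S16-1->S20 S17-0->S21 S17-1->S8 S18-0->S15 S18-1->S16 S19-0->S17 S19-1->S18 S20-0->S19 S20-1->S20 S21-0->S21 S21-1->S8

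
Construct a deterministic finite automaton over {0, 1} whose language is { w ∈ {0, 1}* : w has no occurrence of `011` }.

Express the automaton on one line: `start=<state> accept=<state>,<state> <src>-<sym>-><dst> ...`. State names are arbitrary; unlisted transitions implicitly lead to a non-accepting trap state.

This is the complement of 'contains `011`'. Use the same substring-matching states — q0 through q3 holding how much of `011` has just been matched — but flip the accepting set: everything except the trap q3 accepts.
A 4-state machine:
        0   1  
>* q0   q1  q0 
 * q1   q1  q2 
 * q2   q1  q3 
   q3   q3  q3 
(> = start, * = accepting)

start=q0 accept=q0,q1,q2 q0-0->q1 q0-1->q0 q1-0->q1 q1-1->q2 q2-0->q1 q2-1->q3 q3-0->q3 q3-1->q3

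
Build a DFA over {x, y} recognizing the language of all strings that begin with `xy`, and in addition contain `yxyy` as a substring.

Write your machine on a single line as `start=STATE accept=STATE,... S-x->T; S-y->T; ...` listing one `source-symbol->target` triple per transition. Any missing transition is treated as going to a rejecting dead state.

Run two small machines in parallel and take their product. One (4 states) tracks whether the input so far still matches the prefix `xy`; the other (5 states) tracks whether and how much of `yxyy` has been seen. Each combined state is a pair, one component from each; accept when both components accept. Equivalent product states are then merged.
       x  y 
>  A   B  C 
   B   C  D 
   C   C  C 
   D   E  D 
   E   F  G 
   F   F  D 
   G   E  H 
 * H   H  H 
(> = start, * = accepting)

start=A; accept=H; A-x->B; A-y->C; B-x->C; B-y->D; C-x->C; C-y->C; D-x->E; D-y->D; E-x->F; E-y->G; F-x->F; F-y->D; G-x->E; G-y->H; H-x->H; H-y->H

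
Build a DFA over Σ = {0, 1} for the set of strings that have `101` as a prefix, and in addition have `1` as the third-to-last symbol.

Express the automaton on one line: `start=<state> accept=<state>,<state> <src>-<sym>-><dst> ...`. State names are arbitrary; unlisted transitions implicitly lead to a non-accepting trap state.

Build one automaton per condition and run them in lockstep. The first has 5 states tracking whether the input so far still matches the prefix `101`; the second has 15 states tracking the last 3 symbols read. A product state is a pair (one from each), accepting exactly when both do. After merging equivalent states the machine shrinks.
       0  1 
>  A   B  C 
   B   B  B 
   C   D  B 
   D   B  E 
 * E   F  G 
   F   H  E 
   G   I  J 
 * H   K  L 
 * I   H  E 
 * J   I  J 
   K   K  L 
   L   F  G 
(> = start, * = accepting)

start=A accept=E,H,I,J A-0->B A-1->C B-0->B B-1->B C-0->D C-1->B D-0->B D-1->E E-0->F E-1->G F-0->H F-1->E G-0->I G-1->J H-0->K H-1->L I-0->H I-1->E J-0->I J-1->J K-0->K K-1->L L-0->F L-1->G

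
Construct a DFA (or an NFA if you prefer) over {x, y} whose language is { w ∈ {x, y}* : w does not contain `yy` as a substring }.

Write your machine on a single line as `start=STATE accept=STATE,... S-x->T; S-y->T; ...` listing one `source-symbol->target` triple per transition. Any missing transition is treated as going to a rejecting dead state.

Track partial matches of the forbidden pattern `yy`. State s2 is a dead state reached once `yy` has occurred; every other state accepts. s0 means no part of `yy` is currently matched.
3 states suffice.
        x   y  
>* s0   s0  s1 
 * s1   s0  s2 
   s2   s2  s2 
(> = start, * = accepting)

start=s0; accept=s0,s1; s0-x->s0; s0-y->s1; s1-x->s0; s1-y->s2; s2-x->s2; s2-y->s2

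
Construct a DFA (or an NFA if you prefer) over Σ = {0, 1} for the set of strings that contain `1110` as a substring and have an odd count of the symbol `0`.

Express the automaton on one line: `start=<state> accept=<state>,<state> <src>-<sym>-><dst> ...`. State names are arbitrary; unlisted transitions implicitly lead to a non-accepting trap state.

start=q0 accept=q8 q0-0->q1 q0-1->q2 q1-0->q0 q1-1->q3 q2-0->q1 q2-1->q4 q3-0->q0 q3-1->q5 q4-0->q1 q4-1->q6 q5-0->q0 q5-1->q7 q6-0->q8 q6-1->q6 q7-0->q9 q7-1->q7 q8-0->q9 q8-1->q8 q9-0->q8 q9-1->q9

Handle the two conditions separately and then intersect. The first has 5 states tracking whether and how much of `1110` has been seen; the second has 2 states tracking the count of `0`s modulo 2. A product state is a pair (one from each), accepting exactly when both do.
10 states suffice.
        0   1  
>  q0   q1  q2 
   q1   q0  q3 
   q2   q1  q4 
   q3   q0  q5 
   q4   q1  q6 
   q5   q0  q7 
   q6   q8  q6 
   q7   q9  q7 
 * q8   q9  q8 
   q9   q8  q9 
(> = start, * = accepting)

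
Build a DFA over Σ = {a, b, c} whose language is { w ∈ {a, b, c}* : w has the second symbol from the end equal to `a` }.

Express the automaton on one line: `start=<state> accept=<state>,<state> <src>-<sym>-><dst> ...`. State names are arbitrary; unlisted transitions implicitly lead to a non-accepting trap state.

start=S0 accept=S4,S5,S6 S0-a->S1 S0-b->S2 S0-c->S3 S1-a->S4 S1-b->S5 S1-c->S6 S2-a->S7 S2-b->S8 S2-c->S9 S3-a->S10 S3-b->S11 S3-c->S12 S4-a->S4 S4-b->S5 S4-c->S6 S5-a->S7 S5-b->S8 S5-c->S9 S6-a->S10 S6-b->S11 S6-c->S12 S7-a->S4 S7-b->S5 S7-c->S6 S8-a->S7 S8-b->S8 S8-c->S9 S9-a->S10 S9-b->S11 S9-c->S12 S10-a->S4 S10-b->S5 S10-c->S6 S11-a->S7 S11-b->S8 S11-c->S9 S12-a->S10 S12-b->S11 S12-c->S12

Because acceptance depends on a position counted from the end, the machine has to buffer the most recent 2 symbols. Make each state the string of the last up-to-2 symbols read; on input `x` shift the window left and append `x`. Accept when the buffered window has length 2 and begins with `a`.
13 states suffice.
          a    b    c  
>  S0     S1   S2   S3 
   S1     S4   S5   S6 
   S2     S7   S8   S9 
   S3    S10  S11  S12 
 * S4     S4   S5   S6 
 * S5     S7   S8   S9 
 * S6    S10  S11  S12 
   S7     S4   S5   S6 
   S8     S7   S8   S9 
   S9    S10  S11  S12 
   S10    S4   S5   S6 
   S11    S7   S8   S9 
   S12   S10  S11  S12 
(> = start, * = accepting)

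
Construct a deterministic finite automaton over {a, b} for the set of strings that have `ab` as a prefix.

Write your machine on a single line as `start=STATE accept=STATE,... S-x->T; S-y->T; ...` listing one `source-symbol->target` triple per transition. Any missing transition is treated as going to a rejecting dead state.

Walk along `ab` while the input agrees: from q0 take `a` to q1, and so on. Any deviation drops to the rejecting sink q3. Once q2 is reached the prefix is confirmed and every continuation is accepted.
        a   b  
>  q0   q1  q3 
   q1   q3  q2 
 * q2   q2  q2 
   q3   q3  q3 
(> = start, * = accepting)

start=q0; accept=q2; q0-a->q1; q0-b->q3; q1-a->q3; q1-b->q2; q2-a->q2; q2-b->q2; q3-a->q3; q3-b->q3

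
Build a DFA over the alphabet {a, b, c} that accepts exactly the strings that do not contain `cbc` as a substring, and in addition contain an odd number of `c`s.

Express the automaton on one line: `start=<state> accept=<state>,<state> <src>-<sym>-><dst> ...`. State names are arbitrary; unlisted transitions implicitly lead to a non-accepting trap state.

start=S0 accept=S1,S2,S3 S0-a->S0 S0-b->S0 S0-c->S1 S1-a->S2 S1-b->S3 S1-c->S4 S2-a->S2 S2-b->S2 S2-c->S4 S3-a->S2 S3-b->S2 S3-c->S5 S4-a->S0 S4-b->S6 S4-c->S1 S5-a->S5 S5-b->S5 S5-c->S7 S6-a->S0 S6-b->S0 S6-c->S7 S7-a->S7 S7-b->S7 S7-c->S5

Run two small machines in parallel and take their product. One (4 states) tracks partial matches of the forbidden pattern `cbc`; the other (2 states) tracks the count of `c`s modulo 2. Each combined state is a pair, one component from each; accept when both components accept.
8 states suffice.
        a   b   c  
>  S0   S0  S0  S1 
 * S1   S2  S3  S4 
 * S2   S2  S2  S4 
 * S3   S2  S2  S5 
   S4   S0  S6  S1 
   S5   S5  S5  S7 
   S6   S0  S0  S7 
   S7   S7  S7  S5 
(> = start, * = accepting)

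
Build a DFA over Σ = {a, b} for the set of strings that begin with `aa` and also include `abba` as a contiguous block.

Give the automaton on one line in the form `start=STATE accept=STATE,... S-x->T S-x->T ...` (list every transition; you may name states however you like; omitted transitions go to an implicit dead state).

Run two small machines in parallel and take their product. The first has 4 states tracking whether the input so far still matches the prefix `aa`; the second has 5 states tracking whether and how much of `abba` has been seen. A product state is a pair (one from each), accepting exactly when both do. Minimizing collapses redundant product states.
An 8-state machine:
        a   b  
>  q0   q1  q2 
   q1   q3  q2 
   q2   q2  q2 
   q3   q3  q4 
   q4   q3  q5 
   q5   q6  q7 
 * q6   q6  q6 
   q7   q3  q7 
(> = start, * = accepting)

start=q0 accept=q6 q0-a->q1 q0-b->q2 q1-a->q3 q1-b->q2 q2-a->q2 q2-b->q2 q3-a->q3 q3-b->q4 q4-a->q3 q4-b->q5 q5-a->q6 q5-b->q7 q6-a->q6 q6-b->q6 q7-a->q3 q7-b->q7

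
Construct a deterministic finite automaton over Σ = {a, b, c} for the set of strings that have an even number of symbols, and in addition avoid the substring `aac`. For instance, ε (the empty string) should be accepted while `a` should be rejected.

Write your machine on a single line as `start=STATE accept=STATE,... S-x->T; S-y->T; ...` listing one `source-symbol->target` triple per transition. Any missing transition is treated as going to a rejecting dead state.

start=q0; accept=q0,q3,q4; q0-a->q1; q0-b->q2; q0-c->q2; q1-a->q3; q1-b->q0; q1-c->q0; q2-a->q4; q2-b->q0; q2-c->q0; q3-a->q5; q3-b->q2; q3-c->q6; q4-a->q5; q4-b->q2; q4-c->q2; q5-a->q3; q5-b->q0; q5-c->q6; q6-a->q6; q6-b->q6; q6-c->q6

Run two small machines in parallel and take their product. The first has 2 states tracking the input length modulo 2; the second has 4 states tracking partial matches of the forbidden pattern `aac`. A product state is a pair (one from each), accepting exactly when both do. Minimizing collapses redundant product states.
7 states suffice.
        a   b   c  
>* q0   q1  q2  q2 
   q1   q3  q0  q0 
   q2   q4  q0  q0 
 * q3   q5  q2  q6 
 * q4   q5  q2  q2 
   q5   q3  q0  q6 
   q6   q6  q6  q6 
(> = start, * = accepting)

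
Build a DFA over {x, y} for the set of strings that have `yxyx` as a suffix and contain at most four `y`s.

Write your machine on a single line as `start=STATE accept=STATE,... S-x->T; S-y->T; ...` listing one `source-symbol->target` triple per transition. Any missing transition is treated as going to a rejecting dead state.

start=S0; accept=S8,S13,S15; S0-x->S0; S0-y->S1; S1-x->S2; S1-y->S3; S2-x->S4; S2-y->S5; S3-x->S6; S3-y->S7; S4-x->S4; S4-y->S3; S5-x->S8; S5-y->S7; S6-x->S9; S6-y->S10; S7-x->S11; S7-y->S12; S8-x->S9; S8-y->S10; S9-x->S9; S9-y->S7; S10-x->S13; S10-y->S12; S11-x->S12; S11-y->S14; S12-x->S12; S12-y->S12; S13-x->S12; S13-y->S14; S14-x->S15; S14-y->S12; S15-x->S12; S15-y->S12

Build one automaton per condition and run them in lockstep. One (5 states) tracks how much of the suffix `yxyx` has currently been matched; the other (6 states) tracks the count of `y`s, saturating at 5. Each combined state is a pair, one component from each; accept when both components accept. After merging equivalent states the machine shrinks.
With 16 states:
          x    y  
>  S0     S0   S1 
   S1     S2   S3 
   S2     S4   S5 
   S3     S6   S7 
   S4     S4   S3 
   S5     S8   S7 
   S6     S9  S10 
   S7    S11  S12 
 * S8     S9  S10 
   S9     S9   S7 
   S10   S13  S12 
   S11   S12  S14 
   S12   S12  S12 
 * S13   S12  S14 
   S14   S15  S12 
 * S15   S12  S12 
(> = start, * = accepting)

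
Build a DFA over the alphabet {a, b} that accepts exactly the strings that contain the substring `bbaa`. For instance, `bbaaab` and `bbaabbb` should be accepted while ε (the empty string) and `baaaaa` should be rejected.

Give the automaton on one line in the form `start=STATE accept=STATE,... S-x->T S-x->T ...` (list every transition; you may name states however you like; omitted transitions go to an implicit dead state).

Track how much of `bbaa` has been matched so far: state s0 is no progress, s4 is the absorbing accept state reached once `bbaa` has occurred. Intermediate states record partial matches; on a mismatch, fall back to the longest reusable overlap.
        a   b  
>  s0   s0  s1 
   s1   s0  s2 
   s2   s3  s2 
   s3   s4  s1 
 * s4   s4  s4 
(> = start, * = accepting)

start=s0 accept=s4 s0-a->s0 s0-b->s1 s1-a->s0 s1-b->s2 s2-a->s3 s2-b->s2 s3-a->s4 s3-b->s1 s4-a->s4 s4-b->s4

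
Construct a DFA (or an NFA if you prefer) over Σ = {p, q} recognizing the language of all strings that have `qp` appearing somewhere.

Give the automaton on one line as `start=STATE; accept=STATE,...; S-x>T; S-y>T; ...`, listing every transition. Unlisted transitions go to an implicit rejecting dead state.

Track how much of `qp` has been matched so far: state A is no progress, C is the absorbing accept state reached once `qp` has occurred. Intermediate states record partial matches; on a mismatch, fall back to the longest reusable overlap.
       p  q 
>  A   A  B 
   B   C  B 
 * C   C  C 
(> = start, * = accepting)

start=A; accept=C; A-p>A; A-q>B; B-p>C; B-q>B; C-p>C; C-q>C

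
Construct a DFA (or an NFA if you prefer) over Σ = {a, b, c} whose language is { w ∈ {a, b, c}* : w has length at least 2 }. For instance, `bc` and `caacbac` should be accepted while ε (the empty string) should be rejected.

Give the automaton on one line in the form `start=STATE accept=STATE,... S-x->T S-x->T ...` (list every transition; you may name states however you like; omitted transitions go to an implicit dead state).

start=q0 accept=q2,q3 q0-a->q1 q0-b->q1 q0-c->q1 q1-a->q2 q1-b->q2 q1-c->q2 q2-a->q3 q2-b->q3 q2-c->q3 q3-a->q3 q3-b->q3 q3-c->q3

Count input length up to 3: every symbol moves from q0 toward q3, which means 'more than 2' and absorbs. Accept from {q2, q3}.
        a   b   c  
>  q0   q1  q1  q1 
   q1   q2  q2  q2 
 * q2   q3  q3  q3 
 * q3   q3  q3  q3 
(> = start, * = accepting)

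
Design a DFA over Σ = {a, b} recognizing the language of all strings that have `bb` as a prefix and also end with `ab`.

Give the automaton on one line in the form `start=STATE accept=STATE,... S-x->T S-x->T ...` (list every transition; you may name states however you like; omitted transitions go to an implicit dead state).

start=S0 accept=S7 S0-a->S1 S0-b->S2 S1-a->S1 S1-b->S3 S2-a->S1 S2-b->S4 S3-a->S1 S3-b->S5 S4-a->S6 S4-b->S4 S5-a->S1 S5-b->S5 S6-a->S6 S6-b->S7 S7-a->S6 S7-b->S4

Build one automaton per condition and run them in lockstep. One (4 states) tracks whether the input so far still matches the prefix `bb`; the other (3 states) tracks how much of the suffix `ab` has currently been matched. Each combined state is a pair, one component from each; accept when both components accept.
        a   b  
>  S0   S1  S2 
   S1   S1  S3 
   S2   S1  S4 
   S3   S1  S5 
   S4   S6  S4 
   S5   S1  S5 
   S6   S6  S7 
 * S7   S6  S4 
(> = start, * = accepting)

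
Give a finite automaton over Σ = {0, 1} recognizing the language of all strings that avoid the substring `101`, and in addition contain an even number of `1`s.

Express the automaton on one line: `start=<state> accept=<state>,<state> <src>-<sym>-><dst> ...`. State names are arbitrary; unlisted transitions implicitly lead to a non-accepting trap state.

Build one automaton per condition and run them in lockstep. One (4 states) tracks partial matches of the forbidden pattern `101`; the other (2 states) tracks the count of `1`s modulo 2. Each combined state is a pair, one component from each; accept when both components accept.
An 8-state machine:
        0   1  
>* q0   q0  q1 
   q1   q2  q3 
   q2   q4  q5 
 * q3   q6  q1 
   q4   q4  q3 
   q5   q5  q7 
 * q6   q0  q7 
   q7   q7  q5 
(> = start, * = accepting)

start=q0 accept=q0,q3,q6 q0-0->q0 q0-1->q1 q1-0->q2 q1-1->q3 q2-0->q4 q2-1->q5 q3-0->q6 q3-1->q1 q4-0->q4 q4-1->q3 q5-0->q5 q5-1->q7 q6-0->q0 q6-1->q7 q7-0->q7 q7-1->q5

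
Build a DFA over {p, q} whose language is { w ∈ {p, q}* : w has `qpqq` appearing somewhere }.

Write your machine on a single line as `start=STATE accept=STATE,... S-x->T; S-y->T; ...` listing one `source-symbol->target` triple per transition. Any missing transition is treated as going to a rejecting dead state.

start=S0; accept=S4; S0-p->S0; S0-q->S1; S1-p->S2; S1-q->S1; S2-p->S0; S2-q->S3; S3-p->S2; S3-q->S4; S4-p->S4; S4-q->S4

States S0..S3 record the length of the longest prefix of `qpqq` that matches the current input suffix. Reaching S4 means `qpqq` has been seen, and we stay there forever. Accept from S4.
With 5 states:
        p   q  
>  S0   S0  S1 
   S1   S2  S1 
   S2   S0  S3 
   S3   S2  S4 
 * S4   S4  S4 
(> = start, * = accepting)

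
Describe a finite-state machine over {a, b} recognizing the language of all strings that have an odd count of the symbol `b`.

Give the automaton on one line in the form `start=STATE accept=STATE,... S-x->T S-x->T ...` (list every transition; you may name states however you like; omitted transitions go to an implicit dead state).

start=q0 accept=q1 q0-a->q0 q0-b->q1 q1-a->q1 q1-b->q0

The only thing that matters is how many `b`s have appeared, reduced mod 2. Use one state per residue: q0 for 0, …, q1 for 1. Reading `b` moves to the next residue; anything else stays put. q1 is accepting.
With 2 states:
        a   b  
>  q0   q0  q1 
 * q1   q1  q0 
(> = start, * = accepting)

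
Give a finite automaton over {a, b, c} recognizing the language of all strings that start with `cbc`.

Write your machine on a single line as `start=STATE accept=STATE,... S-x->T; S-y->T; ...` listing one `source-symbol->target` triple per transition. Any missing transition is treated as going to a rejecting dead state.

Walk along `cbc` while the input agrees: from q0 take `c` to q1, and so on. Any deviation drops to the rejecting sink q4. Once q3 is reached the prefix is confirmed and every continuation is accepted.
A 5-state machine:
        a   b   c  
>  q0   q4  q4  q1 
   q1   q4  q2  q4 
   q2   q4  q4  q3 
 * q3   q3  q3  q3 
   q4   q4  q4  q4 
(> = start, * = accepting)

start=q0; accept=q3; q0-a->q4; q0-b->q4; q0-c->q1; q1-a->q4; q1-b->q2; q1-c->q4; q2-a->q4; q2-b->q4; q2-c->q3; q3-a->q3; q3-b->q3; q3-c->q3; q4-a->q4; q4-b->q4; q4-c->q4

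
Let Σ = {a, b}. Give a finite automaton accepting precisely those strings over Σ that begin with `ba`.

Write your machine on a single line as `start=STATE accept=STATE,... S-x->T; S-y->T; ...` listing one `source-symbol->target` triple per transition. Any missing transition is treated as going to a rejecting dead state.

start=q0; accept=q2; q0-a->q3; q0-b->q1; q1-a->q2; q1-b->q3; q2-a->q2; q2-b->q2; q3-a->q3; q3-b->q3

Walk along `ba` while the input agrees: from q0 take `b` to q1, and so on. Any deviation drops to the rejecting sink q3. Once q2 is reached the prefix is confirmed and every continuation is accepted.
A 4-state machine:
        a   b  
>  q0   q3  q1 
   q1   q2  q3 
 * q2   q2  q2 
   q3   q3  q3 
(> = start, * = accepting)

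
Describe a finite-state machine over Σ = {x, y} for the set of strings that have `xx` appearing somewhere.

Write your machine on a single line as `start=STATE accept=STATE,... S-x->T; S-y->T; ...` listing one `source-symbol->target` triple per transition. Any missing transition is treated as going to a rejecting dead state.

start=A; accept=C; A-x->B; A-y->A; B-x->C; B-y->A; C-x->C; C-y->C

States A..B record the length of the longest prefix of `xx` that matches the current input suffix. Reaching C means `xx` has been seen, and we stay there forever. Accept from C.
       x  y 
>  A   B  A 
   B   C  A 
 * C   C  C 
(> = start, * = accepting)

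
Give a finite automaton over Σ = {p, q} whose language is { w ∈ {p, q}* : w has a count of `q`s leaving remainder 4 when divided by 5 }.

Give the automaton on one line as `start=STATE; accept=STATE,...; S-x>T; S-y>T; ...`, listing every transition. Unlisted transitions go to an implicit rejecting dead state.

start=S0; accept=S4; S0-p>S0; S0-q>S1; S1-p>S1; S1-q>S2; S2-p>S2; S2-q>S3; S3-p>S3; S3-q>S4; S4-p>S4; S4-q>S0

The only thing that matters is how many `q`s have appeared, reduced mod 5. Use one state per residue: S0 for 0, …, S4 for 4. Reading `q` moves to the next residue; anything else stays put. S4 is accepting.
        p   q  
>  S0   S0  S1 
   S1   S1  S2 
   S2   S2  S3 
   S3   S3  S4 
 * S4   S4  S0 
(> = start, * = accepting)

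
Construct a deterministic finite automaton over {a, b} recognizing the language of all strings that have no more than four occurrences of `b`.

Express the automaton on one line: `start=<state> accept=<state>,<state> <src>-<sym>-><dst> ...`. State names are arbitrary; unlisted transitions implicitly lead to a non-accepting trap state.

Count `b`s, saturating at 5: states s0 through s4 mean 0 through 4 `b`s seen; s5 means more than 4. Each `b` increments (capped at s5); other symbols loop. Accept from {s0, s1, s2, s3, s4}.
6 states suffice.
        a   b  
>* s0   s0  s1 
 * s1   s1  s2 
 * s2   s2  s3 
 * s3   s3  s4 
 * s4   s4  s5 
   s5   s5  s5 
(> = start, * = accepting)

start=s0 accept=s0,s1,s2,s3,s4 s0-a->s0 s0-b->s1 s1-a->s1 s1-b->s2 s2-a->s2 s2-b->s3 s3-a->s3 s3-b->s4 s4-a->s4 s4-b->s5 s5-a->s5 s5-b->s5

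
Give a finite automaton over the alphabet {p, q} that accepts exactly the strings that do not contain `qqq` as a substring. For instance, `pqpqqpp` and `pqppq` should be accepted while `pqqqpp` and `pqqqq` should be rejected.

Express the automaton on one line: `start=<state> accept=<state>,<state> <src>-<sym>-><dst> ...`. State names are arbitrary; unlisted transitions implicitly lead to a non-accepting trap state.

Track partial matches of the forbidden pattern `qqq`. State S3 is a dead state reached once `qqq` has occurred; every other state accepts. S0 means no part of `qqq` is currently matched.
4 states suffice.
        p   q  
>* S0   S0  S1 
 * S1   S0  S2 
 * S2   S0  S3 
   S3   S3  S3 
(> = start, * = accepting)

start=S0 accept=S0,S1,S2 S0-p->S0 S0-q->S1 S1-p->S0 S1-q->S2 S2-p->S0 S2-q->S3 S3-p->S3 S3-q->S3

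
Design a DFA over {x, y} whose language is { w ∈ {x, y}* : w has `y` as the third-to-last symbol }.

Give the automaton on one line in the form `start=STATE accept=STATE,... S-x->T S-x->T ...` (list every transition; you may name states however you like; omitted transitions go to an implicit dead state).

A DFA must remember the last 3 symbols (since which symbol is third-to-last isn't known until the input ends). Use one state per possible window of the last ≤3 symbols; accept from those whose window starts with `y`.
15 states suffice.
          x    y  
>  S0     S1   S2 
   S1     S3   S4 
   S2     S5   S6 
   S3     S7   S8 
   S4     S9  S10 
   S5    S11  S12 
   S6    S13  S14 
   S7     S7   S8 
   S8     S9  S10 
   S9    S11  S12 
   S10   S13  S14 
 * S11    S7   S8 
 * S12    S9  S10 
 * S13   S11  S12 
 * S14   S13  S14 
(> = start, * = accepting)

start=S0 accept=S11,S12,S13,S14 S0-x->S1 S0-y->S2 S1-x->S3 S1-y->S4 S2-x->S5 S2-y->S6 S3-x->S7 S3-y->S8 S4-x->S9 S4-y->S10 S5-x->S11 S5-y->S12 S6-x->S13 S6-y->S14 S7-x->S7 S7-y->S8 S8-x->S9 S8-y->S10 S9-x->S11 S9-y->S12 S10-x->S13 S10-y->S14 S11-x->S7 S11-y->S8 S12-x->S9 S12-y->S10 S13-x->S11 S13-y->S12 S14-x->S13 S14-y->S14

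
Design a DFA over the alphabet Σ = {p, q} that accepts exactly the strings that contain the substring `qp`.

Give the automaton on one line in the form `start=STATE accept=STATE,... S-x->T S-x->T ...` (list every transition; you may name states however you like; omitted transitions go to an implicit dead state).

start=s0 accept=s2 s0-p->s0 s0-q->s1 s1-p->s2 s1-q->s1 s2-p->s2 s2-q->s2

Track how much of `qp` has been matched so far: state s0 is no progress, s2 is the absorbing accept state reached once `qp` has occurred. Intermediate states record partial matches; on a mismatch, fall back to the longest reusable overlap.
        p   q  
>  s0   s0  s1 
   s1   s2  s1 
 * s2   s2  s2 
(> = start, * = accepting)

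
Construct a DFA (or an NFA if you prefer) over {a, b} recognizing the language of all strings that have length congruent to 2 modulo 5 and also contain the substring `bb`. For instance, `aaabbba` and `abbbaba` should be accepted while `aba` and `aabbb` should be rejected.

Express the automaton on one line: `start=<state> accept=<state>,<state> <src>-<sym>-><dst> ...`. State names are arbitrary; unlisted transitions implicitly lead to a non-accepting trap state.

Handle the two conditions separately and then intersect. The first has 5 states tracking the input length modulo 5; the second has 3 states tracking whether and how much of `bb` has been seen. A product state is a pair (one from each), accepting exactly when both do.
A 15-state machine:
          a    b  
>  q0     q1   q2 
   q1     q3   q4 
   q2     q3   q5 
   q3     q6   q7 
   q4     q6   q8 
 * q5     q8   q8 
   q6     q9  q10 
   q7     q9  q11 
   q8    q11  q11 
   q9     q0  q12 
   q10    q0  q13 
   q11   q13  q13 
   q12    q1  q14 
   q13   q14  q14 
   q14    q5   q5 
(> = start, * = accepting)

start=q0 accept=q5 q0-a->q1 q0-b->q2 q1-a->q3 q1-b->q4 q2-a->q3 q2-b->q5 q3-a->q6 q3-b->q7 q4-a->q6 q4-b->q8 q5-a->q8 q5-b->q8 q6-a->q9 q6-b->q10 q7-a->q9 q7-b->q11 q8-a->q11 q8-b->q11 q9-a->q0 q9-b->q12 q10-a->q0 q10-b->q13 q11-a->q13 q11-b->q13 q12-a->q1 q12-b->q14 q13-a->q14 q13-b->q14 q14-a->q5 q14-b->q5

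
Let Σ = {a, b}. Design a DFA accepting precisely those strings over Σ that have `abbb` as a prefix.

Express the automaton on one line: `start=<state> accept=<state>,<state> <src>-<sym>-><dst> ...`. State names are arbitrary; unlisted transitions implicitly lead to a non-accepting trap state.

Walk along `abbb` while the input agrees: from S0 take `a` to S1, and so on. Any deviation drops to the rejecting sink S5. Once S4 is reached the prefix is confirmed and every continuation is accepted.
        a   b  
>  S0   S1  S5 
   S1   S5  S2 
   S2   S5  S3 
   S3   S5  S4 
 * S4   S4  S4 
   S5   S5  S5 
(> = start, * = accepting)

start=S0 accept=S4 S0-a->S1 S0-b->S5 S1-a->S5 S1-b->S2 S2-a->S5 S2-b->S3 S3-a->S5 S3-b->S4 S4-a->S4 S4-b->S4 S5-a->S5 S5-b->S5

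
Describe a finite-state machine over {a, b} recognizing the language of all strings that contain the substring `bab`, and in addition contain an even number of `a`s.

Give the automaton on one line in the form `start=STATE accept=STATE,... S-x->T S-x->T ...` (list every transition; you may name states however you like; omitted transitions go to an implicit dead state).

Handle the two conditions separately and then intersect. One (4 states) tracks whether and how much of `bab` has been seen; the other (2 states) tracks the count of `a`s modulo 2. Each combined state is a pair, one component from each; accept when both components accept.
8 states suffice.
        a   b  
>  q0   q1  q2 
   q1   q0  q3 
   q2   q4  q2 
   q3   q5  q3 
   q4   q0  q6 
   q5   q1  q7 
   q6   q7  q6 
 * q7   q6  q7 
(> = start, * = accepting)

start=q0 accept=q7 q0-a->q1 q0-b->q2 q1-a->q0 q1-b->q3 q2-a->q4 q2-b->q2 q3-a->q5 q3-b->q3 q4-a->q0 q4-b->q6 q5-a->q1 q5-b->q7 q6-a->q7 q6-b->q6 q7-a->q6 q7-b->q7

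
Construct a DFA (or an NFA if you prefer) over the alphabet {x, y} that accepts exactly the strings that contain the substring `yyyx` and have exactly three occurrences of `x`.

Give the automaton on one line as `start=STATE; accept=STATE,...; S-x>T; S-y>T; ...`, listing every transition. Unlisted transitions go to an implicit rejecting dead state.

Handle the two conditions separately and then intersect. One (5 states) tracks whether and how much of `yyyx` has been seen; the other (5 states) tracks the count of `x`s, saturating at 4. Each combined state is a pair, one component from each; accept when both components accept.
       x  y 
>  A   B  C 
   B   D  E 
   C   B  F 
   D   G  H 
   E   D  I 
   F   B  J 
   G   K  L 
   H   G  M 
   I   D  N 
   J   O  J 
   K   K  P 
   L   K  Q 
   M   G  R 
   N   S  N 
   O   S  O 
   P   K  T 
   Q   K  U 
   R   V  R 
   S   V  S 
   T   K  W 
   U   X  U 
 * V   X  V 
   W   X  W 
   X   X  X 
(> = start, * = accepting)

start=A; accept=V; A-x>B; A-y>C; B-x>D; B-y>E; C-x>B; C-y>F; D-x>G; D-y>H; E-x>D; E-y>I; F-x>B; F-y>J; G-x>K; G-y>L; H-x>G; H-y>M; I-x>D; I-y>N; J-x>O; J-y>J; K-x>K; K-y>P; L-x>K; L-y>Q; M-x>G; M-y>R; N-x>S; N-y>N; O-x>S; O-y>O; P-x>K; P-y>T; Q-x>K; Q-y>U; R-x>V; R-y>R; S-x>V; S-y>S; T-x>K; T-y>W; U-x>X; U-y>U; V-x>X; V-y>V; W-x>X; W-y>W; X-x>X; X-y>X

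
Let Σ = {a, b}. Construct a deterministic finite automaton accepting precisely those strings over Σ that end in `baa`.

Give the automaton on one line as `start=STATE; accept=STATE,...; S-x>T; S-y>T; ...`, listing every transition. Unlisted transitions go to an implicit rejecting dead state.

start=q0; accept=q3; q0-a>q0; q0-b>q1; q1-a>q2; q1-b>q1; q2-a>q3; q2-b>q1; q3-a>q0; q3-b>q1

Let each state record the length of the longest suffix of the input read so far that is also a prefix of `baa`. q1 means the last symbol is `b`; q2 means the last 2 symbols are `ba`; q3 means the last 3 symbols are `baa`. Accept only at q3, where the string currently ends in `baa`.
With 4 states:
        a   b  
>  q0   q0  q1 
   q1   q2  q1 
   q2   q3  q1 
 * q3   q0  q1 
(> = start, * = accepting)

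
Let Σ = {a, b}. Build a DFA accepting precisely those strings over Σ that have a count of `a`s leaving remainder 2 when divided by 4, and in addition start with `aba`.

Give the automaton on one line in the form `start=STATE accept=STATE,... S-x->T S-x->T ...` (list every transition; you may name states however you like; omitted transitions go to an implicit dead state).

start=S0 accept=S4 S0-a->S1 S0-b->S2 S1-a->S2 S1-b->S3 S2-a->S2 S2-b->S2 S3-a->S4 S3-b->S2 S4-a->S5 S4-b->S4 S5-a->S6 S5-b->S5 S6-a->S7 S6-b->S6 S7-a->S4 S7-b->S7

Build one automaton per condition and run them in lockstep. One (4 states) tracks the count of `a`s modulo 4; the other (5 states) tracks whether the input so far still matches the prefix `aba`. Each combined state is a pair, one component from each; accept when both components accept. After merging equivalent states the machine shrinks.
        a   b  
>  S0   S1  S2 
   S1   S2  S3 
   S2   S2  S2 
   S3   S4  S2 
 * S4   S5  S4 
   S5   S6  S5 
   S6   S7  S6 
   S7   S4  S7 
(> = start, * = accepting)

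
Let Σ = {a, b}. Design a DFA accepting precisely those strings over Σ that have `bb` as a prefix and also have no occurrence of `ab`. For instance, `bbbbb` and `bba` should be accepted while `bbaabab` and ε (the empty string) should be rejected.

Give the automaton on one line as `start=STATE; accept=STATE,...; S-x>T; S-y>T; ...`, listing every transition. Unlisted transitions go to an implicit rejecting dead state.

start=s0; accept=s4,s5; s0-a>s1; s0-b>s2; s1-a>s1; s1-b>s3; s2-a>s1; s2-b>s4; s3-a>s3; s3-b>s3; s4-a>s5; s4-b>s4; s5-a>s5; s5-b>s6; s6-a>s6; s6-b>s6

Build one automaton per condition and run them in lockstep. The first has 4 states tracking whether the input so far still matches the prefix `bb`; the second has 3 states tracking partial matches of the forbidden pattern `ab`. A product state is a pair (one from each), accepting exactly when both do.
With 7 states:
        a   b  
>  s0   s1  s2 
   s1   s1  s3 
   s2   s1  s4 
   s3   s3  s3 
 * s4   s5  s4 
 * s5   s5  s6 
   s6   s6  s6 
(> = start, * = accepting)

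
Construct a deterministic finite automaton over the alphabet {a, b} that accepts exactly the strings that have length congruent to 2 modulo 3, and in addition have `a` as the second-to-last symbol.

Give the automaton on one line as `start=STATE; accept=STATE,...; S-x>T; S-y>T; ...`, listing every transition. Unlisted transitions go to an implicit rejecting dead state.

Run two small machines in parallel and take their product. One (3 states) tracks the input length modulo 3; the other (7 states) tracks the last 2 symbols read. Each combined state is a pair, one component from each; accept when both components accept. After merging equivalent states the machine shrinks.
A 5-state machine:
        a   b  
>  q0   q1  q2 
   q1   q3  q3 
   q2   q4  q4 
 * q3   q0  q0 
   q4   q0  q0 
(> = start, * = accepting)

start=q0; accept=q3; q0-a>q1; q0-b>q2; q1-a>q3; q1-b>q3; q2-a>q4; q2-b>q4; q3-a>q0; q3-b>q0; q4-a>q0; q4-b>q0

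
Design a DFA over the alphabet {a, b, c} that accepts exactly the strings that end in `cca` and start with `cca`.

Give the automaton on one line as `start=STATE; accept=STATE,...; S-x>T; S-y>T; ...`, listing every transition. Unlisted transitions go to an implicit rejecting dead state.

start=q0; accept=q6; q0-a>q1; q0-b>q1; q0-c>q2; q1-a>q1; q1-b>q1; q1-c>q3; q2-a>q1; q2-b>q1; q2-c>q4; q3-a>q1; q3-b>q1; q3-c>q5; q4-a>q6; q4-b>q1; q4-c>q5; q5-a>q7; q5-b>q1; q5-c>q5; q6-a>q8; q6-b>q8; q6-c>q9; q7-a>q1; q7-b>q1; q7-c>q3; q8-a>q8; q8-b>q8; q8-c>q9; q9-a>q8; q9-b>q8; q9-c>q10; q10-a>q6; q10-b>q8; q10-c>q10

Run two small machines in parallel and take their product. One (4 states) tracks how much of the suffix `cca` has currently been matched; the other (5 states) tracks whether the input so far still matches the prefix `cca`. Each combined state is a pair, one component from each; accept when both components accept.
11 states suffice.
          a    b    c  
>  q0     q1   q1   q2 
   q1     q1   q1   q3 
   q2     q1   q1   q4 
   q3     q1   q1   q5 
   q4     q6   q1   q5 
   q5     q7   q1   q5 
 * q6     q8   q8   q9 
   q7     q1   q1   q3 
   q8     q8   q8   q9 
   q9     q8   q8  q10 
   q10    q6   q8  q10 
(> = start, * = accepting)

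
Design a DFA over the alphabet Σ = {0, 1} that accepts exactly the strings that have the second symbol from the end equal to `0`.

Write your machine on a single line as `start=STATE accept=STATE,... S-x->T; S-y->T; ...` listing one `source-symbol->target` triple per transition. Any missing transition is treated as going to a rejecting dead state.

start=s0; accept=s3,s4; s0-0->s1; s0-1->s2; s1-0->s3; s1-1->s4; s2-0->s5; s2-1->s6; s3-0->s3; s3-1->s4; s4-0->s5; s4-1->s6; s5-0->s3; s5-1->s4; s6-0->s5; s6-1->s6

A DFA must remember the last 2 symbols (since which symbol is second-to-last isn't known until the input ends). Use one state per possible window of the last ≤2 symbols; accept from those whose window starts with `0`.
With 7 states:
        0   1  
>  s0   s1  s2 
   s1   s3  s4 
   s2   s5  s6 
 * s3   s3  s4 
 * s4   s5  s6 
   s5   s3  s4 
   s6   s5  s6 
(> = start, * = accepting)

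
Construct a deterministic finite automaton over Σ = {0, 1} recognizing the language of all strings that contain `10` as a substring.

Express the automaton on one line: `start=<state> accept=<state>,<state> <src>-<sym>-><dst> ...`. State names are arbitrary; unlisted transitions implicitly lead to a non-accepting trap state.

start=S0 accept=S2 S0-0->S0 S0-1->S1 S1-0->S2 S1-1->S1 S2-0->S2 S2-1->S2

Track how much of `10` has been matched so far: state S0 is no progress, S2 is the absorbing accept state reached once `10` has occurred. Intermediate states record partial matches; on a mismatch, fall back to the longest reusable overlap.
With 3 states:
        0   1  
>  S0   S0  S1 
   S1   S2  S1 
 * S2   S2  S2 
(> = start, * = accepting)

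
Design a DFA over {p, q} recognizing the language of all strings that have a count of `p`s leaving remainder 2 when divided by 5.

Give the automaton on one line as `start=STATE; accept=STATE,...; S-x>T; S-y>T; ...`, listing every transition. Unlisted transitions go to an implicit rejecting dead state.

Keep the running count of `p`s modulo 5: each `p` advances along the cycle A → B → C → D → E → A while other symbols loop. Accept at C.
       p  q 
>  A   B  A 
   B   C  B 
 * C   D  C 
   D   E  D 
   E   A  E 
(> = start, * = accepting)

start=A; accept=C; A-p>B; A-q>A; B-p>C; B-q>B; C-p>D; C-q>C; D-p>E; D-q>D; E-p>A; E-q>E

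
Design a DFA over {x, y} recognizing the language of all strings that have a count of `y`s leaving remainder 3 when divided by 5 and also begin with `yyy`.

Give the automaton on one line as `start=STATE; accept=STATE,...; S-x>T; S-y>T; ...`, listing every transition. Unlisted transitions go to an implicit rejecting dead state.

start=q0; accept=q4; q0-x>q1; q0-y>q2; q1-x>q1; q1-y>q1; q2-x>q1; q2-y>q3; q3-x>q1; q3-y>q4; q4-x>q4; q4-y>q5; q5-x>q5; q5-y>q6; q6-x>q6; q6-y>q7; q7-x>q7; q7-y>q8; q8-x>q8; q8-y>q4

Build one automaton per condition and run them in lockstep. The first has 5 states tracking the count of `y`s modulo 5; the second has 5 states tracking whether the input so far still matches the prefix `yyy`. A product state is a pair (one from each), accepting exactly when both do. Minimizing collapses redundant product states.
9 states suffice.
        x   y  
>  q0   q1  q2 
   q1   q1  q1 
   q2   q1  q3 
   q3   q1  q4 
 * q4   q4  q5 
   q5   q5  q6 
   q6   q6  q7 
   q7   q7  q8 
   q8   q8  q4 
(> = start, * = accepting)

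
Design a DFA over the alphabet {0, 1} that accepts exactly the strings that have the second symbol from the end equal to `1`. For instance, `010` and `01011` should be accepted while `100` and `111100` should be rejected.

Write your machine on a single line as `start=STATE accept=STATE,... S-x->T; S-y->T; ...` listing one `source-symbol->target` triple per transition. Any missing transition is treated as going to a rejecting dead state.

A DFA must remember the last 2 symbols (since which symbol is second-to-last isn't known until the input ends). Use one state per possible window of the last ≤2 symbols; accept from those whose window starts with `1`.
A 7-state machine:
        0   1  
>  s0   s1  s2 
   s1   s3  s4 
   s2   s5  s6 
   s3   s3  s4 
   s4   s5  s6 
 * s5   s3  s4 
 * s6   s5  s6 
(> = start, * = accepting)

start=s0; accept=s5,s6; s0-0->s1; s0-1->s2; s1-0->s3; s1-1->s4; s2-0->s5; s2-1->s6; s3-0->s3; s3-1->s4; s4-0->s5; s4-1->s6; s5-0->s3; s5-1->s4; s6-0->s5; s6-1->s6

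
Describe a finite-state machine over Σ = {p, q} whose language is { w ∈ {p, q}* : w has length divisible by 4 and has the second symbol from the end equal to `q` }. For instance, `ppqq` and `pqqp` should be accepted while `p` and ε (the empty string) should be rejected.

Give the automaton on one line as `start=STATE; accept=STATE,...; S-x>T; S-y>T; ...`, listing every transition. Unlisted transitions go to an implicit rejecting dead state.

start=s0; accept=s5; s0-p>s1; s0-q>s1; s1-p>s2; s1-q>s2; s2-p>s3; s2-q>s4; s3-p>s0; s3-q>s0; s4-p>s5; s4-q>s5; s5-p>s1; s5-q>s1

Handle the two conditions separately and then intersect. The first has 4 states tracking the input length modulo 4; the second has 7 states tracking the last 2 symbols read. A product state is a pair (one from each), accepting exactly when both do. Equivalent product states are then merged.
6 states suffice.
        p   q  
>  s0   s1  s1 
   s1   s2  s2 
   s2   s3  s4 
   s3   s0  s0 
   s4   s5  s5 
 * s5   s1  s1 
(> = start, * = accepting)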